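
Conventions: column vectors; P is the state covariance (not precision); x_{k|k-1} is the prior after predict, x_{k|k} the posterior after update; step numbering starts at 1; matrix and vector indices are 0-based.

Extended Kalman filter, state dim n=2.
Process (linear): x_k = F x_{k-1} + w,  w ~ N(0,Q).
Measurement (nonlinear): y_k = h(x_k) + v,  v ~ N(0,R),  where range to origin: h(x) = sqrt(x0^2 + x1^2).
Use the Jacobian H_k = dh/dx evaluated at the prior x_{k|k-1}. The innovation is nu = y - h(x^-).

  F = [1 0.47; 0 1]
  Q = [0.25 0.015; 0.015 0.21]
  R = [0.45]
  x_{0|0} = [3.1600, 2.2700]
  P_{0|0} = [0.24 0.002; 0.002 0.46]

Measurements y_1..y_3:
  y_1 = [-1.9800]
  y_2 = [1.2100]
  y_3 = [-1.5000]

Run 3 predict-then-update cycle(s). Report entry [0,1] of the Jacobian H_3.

H_jac[0,1] = -0.8980

step 1: x^-=[4.2269, 2.2700]  P^-=[0.5935 0.2332; 0.2332 0.6700]  H_jac=[0.8810 0.4731]  S=[1.2550]  K=[0.5045; 0.4163]  nu=[-6.7779]  x^+=[0.8073, -0.5515]  P^+=[0.2740 -0.0304; -0.0304 0.4525]
step 2: x^-=[0.5481, -0.5515]  P^-=[0.5954 0.1973; 0.1973 0.6625]  H_jac=[0.7049 -0.7093]  S=[0.8819]  K=[0.3172; -0.3752]  nu=[0.4325]  x^+=[0.6853, -0.7138]  P^+=[0.5067 0.3023; 0.3023 0.5384]
step 3: x^-=[0.3498, -0.7138]  P^-=[1.1597 0.5703; 0.5703 0.7484]  H_jac=[0.4401 -0.8980]  S=[0.8273]  K=[-0.0021; -0.5089]  nu=[-2.2949]  x^+=[0.3547, 0.4542]  P^+=[1.1597 0.5694; 0.5694 0.5341]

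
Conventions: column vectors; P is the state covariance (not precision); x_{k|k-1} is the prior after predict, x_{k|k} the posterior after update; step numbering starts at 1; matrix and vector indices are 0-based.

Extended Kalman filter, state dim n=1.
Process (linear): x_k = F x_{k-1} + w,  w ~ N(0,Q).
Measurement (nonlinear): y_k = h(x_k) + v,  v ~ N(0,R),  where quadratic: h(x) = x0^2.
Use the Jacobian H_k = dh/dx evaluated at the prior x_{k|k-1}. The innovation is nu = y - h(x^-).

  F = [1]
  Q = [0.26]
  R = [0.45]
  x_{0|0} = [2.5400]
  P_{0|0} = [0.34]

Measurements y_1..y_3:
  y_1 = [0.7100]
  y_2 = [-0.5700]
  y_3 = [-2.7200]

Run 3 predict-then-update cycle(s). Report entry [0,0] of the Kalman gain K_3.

K[0,0] = 0.4096

step 1: x^-=[2.5400]  P^-=[0.6000]  H_jac=[5.0800]  S=[15.9338]  K=[0.1913]  nu=[-5.7416]  x^+=[1.4417]  P^+=[0.0169]
step 2: x^-=[1.4417]  P^-=[0.2769]  H_jac=[2.8834]  S=[2.7525]  K=[0.2901]  nu=[-2.6485]  x^+=[0.6733]  P^+=[0.0453]
step 3: x^-=[0.6733]  P^-=[0.3053]  H_jac=[1.3467]  S=[1.0036]  K=[0.4096]  nu=[-3.1734]  x^+=[-0.6266]  P^+=[0.1369]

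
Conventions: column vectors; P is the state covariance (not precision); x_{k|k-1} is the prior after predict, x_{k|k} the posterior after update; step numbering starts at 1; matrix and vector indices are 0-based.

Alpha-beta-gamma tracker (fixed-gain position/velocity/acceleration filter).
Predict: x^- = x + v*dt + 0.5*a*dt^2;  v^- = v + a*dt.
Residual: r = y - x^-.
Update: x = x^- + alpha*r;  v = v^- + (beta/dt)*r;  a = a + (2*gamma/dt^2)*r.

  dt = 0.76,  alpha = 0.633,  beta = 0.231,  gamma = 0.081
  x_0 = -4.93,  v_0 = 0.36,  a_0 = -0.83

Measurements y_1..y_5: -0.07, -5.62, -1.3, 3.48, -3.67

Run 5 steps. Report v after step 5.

v_post = 0.9305

step 1: x_pred=-4.8961  r=4.8261  x^+=-1.8412  v^+=1.1961  a^+=0.5236
step 2: x_pred=-0.7809  r=-4.8391  x^+=-3.8441  v^+=0.1232  a^+=-0.8336
step 3: x_pred=-3.9912  r=2.6912  x^+=-2.2877  v^+=0.3076  a^+=-0.0788
step 4: x_pred=-2.0767  r=5.5567  x^+=1.4407  v^+=1.9366  a^+=1.4797
step 5: x_pred=3.3399  r=-7.0099  x^+=-1.0974  v^+=0.9305  a^+=-0.4864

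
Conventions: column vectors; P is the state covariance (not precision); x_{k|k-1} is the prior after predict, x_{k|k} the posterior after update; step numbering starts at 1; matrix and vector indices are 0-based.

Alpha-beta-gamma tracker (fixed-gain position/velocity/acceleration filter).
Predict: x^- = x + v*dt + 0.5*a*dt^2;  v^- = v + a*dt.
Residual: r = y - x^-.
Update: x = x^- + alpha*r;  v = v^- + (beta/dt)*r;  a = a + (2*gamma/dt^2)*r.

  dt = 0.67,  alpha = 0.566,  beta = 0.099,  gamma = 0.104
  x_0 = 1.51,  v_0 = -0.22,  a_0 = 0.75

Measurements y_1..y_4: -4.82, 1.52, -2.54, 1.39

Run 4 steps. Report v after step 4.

v_post = -1.3996

step 1: x_pred=1.5309  r=-6.3509  x^+=-2.0637  v^+=-0.6559  a^+=-2.1927
step 2: x_pred=-2.9953  r=4.5153  x^+=-0.4396  v^+=-1.4579  a^+=-0.1005
step 3: x_pred=-1.4390  r=-1.1010  x^+=-2.0622  v^+=-1.6879  a^+=-0.6107
step 4: x_pred=-3.3301  r=4.7201  x^+=-0.6585  v^+=-1.3996  a^+=1.5764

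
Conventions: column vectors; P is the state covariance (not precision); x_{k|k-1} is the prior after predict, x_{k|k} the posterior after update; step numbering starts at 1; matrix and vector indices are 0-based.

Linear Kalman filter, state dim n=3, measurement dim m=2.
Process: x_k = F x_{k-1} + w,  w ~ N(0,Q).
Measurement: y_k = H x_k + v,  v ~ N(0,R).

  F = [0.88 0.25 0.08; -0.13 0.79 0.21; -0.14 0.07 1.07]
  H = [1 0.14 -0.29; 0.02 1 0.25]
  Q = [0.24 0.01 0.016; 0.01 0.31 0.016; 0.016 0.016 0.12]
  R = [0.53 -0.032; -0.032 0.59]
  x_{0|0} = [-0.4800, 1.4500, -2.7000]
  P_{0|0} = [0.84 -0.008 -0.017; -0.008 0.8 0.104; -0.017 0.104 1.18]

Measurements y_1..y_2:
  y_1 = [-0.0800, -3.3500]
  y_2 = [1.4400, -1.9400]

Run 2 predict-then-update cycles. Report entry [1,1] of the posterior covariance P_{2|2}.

P_post[1,1] = 0.2725

step 1: x^-=[-0.2759, 0.6409, -2.7203]  P^-=[0.9463 0.0955 0.0399; 0.0955 0.9126 0.4339; 0.0399 0.4339 1.5122]  S=[1.5897 -0.0001; -0.0001 1.8187]  K=[0.5964 0.0684; 0.0613 0.5625; -0.2125 0.4469]  nu=[-0.6827, -3.3053]  x^+=[-0.9092, -1.2602, -4.0523]  P^+=[0.3723 -0.0326 0.1858; -0.0326 0.3312 -0.0025; 0.1858 -0.0025 1.0772]
step 2: x^-=[-1.4394, -1.7283, -4.2969]  P^-=[0.5676 0.0614 0.2394; 0.0614 0.5662 0.2535; 0.2394 0.2535 1.3068]  S=[1.0764 0.0193; 0.0193 1.3697]  K=[0.4692 0.0902; 0.0542 0.4598; -0.1043 0.4286]  nu=[1.8752, 0.8914]  x^+=[-0.4790, -1.2170, -4.1106]  P^+=[0.3179 -0.0270 0.2355; -0.0270 0.2725 -0.0098; 0.2355 -0.0098 1.0452]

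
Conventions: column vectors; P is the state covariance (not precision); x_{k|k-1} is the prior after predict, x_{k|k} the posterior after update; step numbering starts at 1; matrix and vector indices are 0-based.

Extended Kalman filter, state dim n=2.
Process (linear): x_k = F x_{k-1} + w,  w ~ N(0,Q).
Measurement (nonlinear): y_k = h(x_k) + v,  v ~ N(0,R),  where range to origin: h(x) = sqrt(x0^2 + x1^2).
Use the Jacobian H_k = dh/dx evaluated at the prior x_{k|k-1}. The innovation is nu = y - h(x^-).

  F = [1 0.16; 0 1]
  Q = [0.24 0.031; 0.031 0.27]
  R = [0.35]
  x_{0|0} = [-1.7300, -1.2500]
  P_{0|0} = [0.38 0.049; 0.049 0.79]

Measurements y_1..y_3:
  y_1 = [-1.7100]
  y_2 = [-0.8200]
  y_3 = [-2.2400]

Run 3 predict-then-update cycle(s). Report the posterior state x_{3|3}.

step 1: x^-=[-1.9300, -1.2500]  P^-=[0.6559 0.2064; 0.2064 1.0600]  H_jac=[-0.8393 -0.5436]  S=[1.3137]  K=[-0.5045; -0.5705]  nu=[-4.0094]  x^+=[0.0927, 1.0374]  P^+=[0.3216 -0.1717; -0.1717 0.6324]
step 2: x^-=[0.2587, 1.0374]  P^-=[0.5228 -0.0395; -0.0395 0.9024]  H_jac=[0.2419 0.9703]  S=[1.2116]  K=[0.0728; 0.7148]  nu=[-1.8892]  x^+=[0.1212, -0.3129]  P^+=[0.5164 -0.1025; -0.1025 0.2834]
step 3: x^-=[0.0712, -0.3129]  P^-=[0.7309 -0.0262; -0.0262 0.5534]  H_jac=[0.2218 -0.9751]  S=[0.9234]  K=[0.2032; -0.5906]  nu=[-2.5609]  x^+=[-0.4491, 1.1997]  P^+=[0.6927 0.0846; 0.0846 0.2312]

x_post = [-0.4491, 1.1997]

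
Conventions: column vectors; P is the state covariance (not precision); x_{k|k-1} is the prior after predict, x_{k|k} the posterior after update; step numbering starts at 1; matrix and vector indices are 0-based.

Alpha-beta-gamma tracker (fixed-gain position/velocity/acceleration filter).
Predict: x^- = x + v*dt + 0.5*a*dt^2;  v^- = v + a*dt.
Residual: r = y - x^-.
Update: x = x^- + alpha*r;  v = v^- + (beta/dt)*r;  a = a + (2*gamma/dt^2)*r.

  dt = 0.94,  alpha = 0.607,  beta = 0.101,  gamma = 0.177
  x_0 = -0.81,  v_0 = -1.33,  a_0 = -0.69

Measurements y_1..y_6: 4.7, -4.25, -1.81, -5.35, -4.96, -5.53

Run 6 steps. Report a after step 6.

a_post = -0.5462

step 1: x_pred=-2.3650  r=7.0650  x^+=1.9234  v^+=-1.2195  a^+=2.1405
step 2: x_pred=1.7228  r=-5.9728  x^+=-1.9027  v^+=0.1508  a^+=-0.2524
step 3: x_pred=-1.8724  r=0.0624  x^+=-1.8345  v^+=-0.0797  a^+=-0.2274
step 4: x_pred=-2.0099  r=-3.3401  x^+=-4.0374  v^+=-0.6524  a^+=-1.5655
step 5: x_pred=-5.3422  r=0.3822  x^+=-5.1102  v^+=-2.0829  a^+=-1.4124
step 6: x_pred=-7.6921  r=2.1621  x^+=-6.3797  v^+=-3.1782  a^+=-0.5462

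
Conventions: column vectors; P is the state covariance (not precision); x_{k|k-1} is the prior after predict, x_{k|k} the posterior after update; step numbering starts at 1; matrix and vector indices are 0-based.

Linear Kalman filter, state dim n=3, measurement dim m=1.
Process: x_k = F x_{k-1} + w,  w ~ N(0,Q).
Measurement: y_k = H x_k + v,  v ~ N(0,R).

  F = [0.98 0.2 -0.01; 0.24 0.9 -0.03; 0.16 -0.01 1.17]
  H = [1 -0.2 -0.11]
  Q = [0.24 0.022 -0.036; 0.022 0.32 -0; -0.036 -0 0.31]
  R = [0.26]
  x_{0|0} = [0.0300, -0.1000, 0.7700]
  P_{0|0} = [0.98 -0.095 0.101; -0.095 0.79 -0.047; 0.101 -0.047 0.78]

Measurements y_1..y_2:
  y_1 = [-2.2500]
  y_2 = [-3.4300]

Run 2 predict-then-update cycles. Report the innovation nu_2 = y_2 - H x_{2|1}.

step 1: x^-=[0.0017, -0.1059, 0.9067]  P^-=[1.1738 0.3041 0.2095; 0.3041 0.9771 -0.0319; 0.2095 -0.0319 1.4421]  S=[1.3212]  K=[0.8250; 0.0849; 0.0433]  nu=[-2.1731]  x^+=[-1.7911, -0.2904, 0.8125]  P^+=[0.2746 0.2115 0.1623; 0.2115 0.9676 -0.0368; 0.1623 -0.0368 1.4396]
step 2: x^-=[-1.8214, -0.7156, 0.6670]  P^-=[0.6225 0.4533 0.1702; 0.4533 1.2119 -0.0127; 0.1702 -0.0127 2.3488]  S=[0.7401]  K=[0.6933; 0.2869; -0.1157]  nu=[-1.6783]  x^+=[-2.9851, -1.1971, 0.8613]  P^+=[0.2667 0.3061 0.2296; 0.3061 1.1510 0.0119; 0.2296 0.0119 2.3389]

innov = [-1.6783]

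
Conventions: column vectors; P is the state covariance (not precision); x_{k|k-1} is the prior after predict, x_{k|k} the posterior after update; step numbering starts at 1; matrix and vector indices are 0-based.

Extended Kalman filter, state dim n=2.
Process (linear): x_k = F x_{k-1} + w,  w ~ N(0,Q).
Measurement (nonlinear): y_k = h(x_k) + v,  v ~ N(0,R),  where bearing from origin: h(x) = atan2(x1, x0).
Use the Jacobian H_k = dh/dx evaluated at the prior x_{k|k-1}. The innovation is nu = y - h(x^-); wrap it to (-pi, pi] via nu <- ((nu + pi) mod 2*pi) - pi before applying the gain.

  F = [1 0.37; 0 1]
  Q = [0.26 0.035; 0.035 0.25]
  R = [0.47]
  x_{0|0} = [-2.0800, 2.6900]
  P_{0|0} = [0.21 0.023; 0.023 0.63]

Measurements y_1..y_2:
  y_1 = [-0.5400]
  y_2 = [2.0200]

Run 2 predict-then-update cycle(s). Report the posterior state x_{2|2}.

x_post = [0.9077, 3.5285]

step 1: x^-=[-1.0847, 2.6900]  P^-=[0.5733 0.2911; 0.2911 0.8800]  H_jac=[-0.3198 -0.1289]  S=[0.5672]  K=[-0.3893; -0.3641]  nu=[-2.4941]  x^+=[-0.1137, 3.5981]  P^+=[0.4873 0.2107; 0.2107 0.8048]
step 2: x^-=[1.2176, 3.5981]  P^-=[1.0134 0.5435; 0.5435 1.0548]  H_jac=[-0.2494 0.0844]  S=[0.5177]  K=[-0.3996; -0.0899]  nu=[0.7755]  x^+=[0.9077, 3.5285]  P^+=[0.9307 0.5249; 0.5249 1.0506]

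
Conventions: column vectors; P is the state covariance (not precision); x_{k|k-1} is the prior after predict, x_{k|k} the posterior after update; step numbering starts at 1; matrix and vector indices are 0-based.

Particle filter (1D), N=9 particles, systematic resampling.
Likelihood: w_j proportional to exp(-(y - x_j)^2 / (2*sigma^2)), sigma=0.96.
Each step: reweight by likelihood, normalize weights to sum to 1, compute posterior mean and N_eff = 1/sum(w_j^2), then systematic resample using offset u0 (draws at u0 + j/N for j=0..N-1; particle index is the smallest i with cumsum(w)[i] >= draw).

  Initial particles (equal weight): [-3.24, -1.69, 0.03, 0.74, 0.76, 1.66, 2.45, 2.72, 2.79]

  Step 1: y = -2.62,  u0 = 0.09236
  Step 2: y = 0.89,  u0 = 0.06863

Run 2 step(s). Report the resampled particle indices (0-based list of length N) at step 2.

step 1: w=[0.5546, 0.4273, 0.0151, 0.0015, 0.0014, 0.0000, 0.0000, 0.0000, 0.0000]  mean=-2.5165  Neff=2.0390  idx=[0, 0, 0, 0, 0, 1, 1, 1, 1]
step 2: w=[0.0009, 0.0009, 0.0009, 0.0009, 0.0009, 0.2489, 0.2489, 0.2489, 0.2489]  mean=-1.6968  Neff=4.0355  idx=[5, 5, 6, 6, 7, 7, 7, 8, 8]

resampled_idx = [5, 5, 6, 6, 7, 7, 7, 8, 8]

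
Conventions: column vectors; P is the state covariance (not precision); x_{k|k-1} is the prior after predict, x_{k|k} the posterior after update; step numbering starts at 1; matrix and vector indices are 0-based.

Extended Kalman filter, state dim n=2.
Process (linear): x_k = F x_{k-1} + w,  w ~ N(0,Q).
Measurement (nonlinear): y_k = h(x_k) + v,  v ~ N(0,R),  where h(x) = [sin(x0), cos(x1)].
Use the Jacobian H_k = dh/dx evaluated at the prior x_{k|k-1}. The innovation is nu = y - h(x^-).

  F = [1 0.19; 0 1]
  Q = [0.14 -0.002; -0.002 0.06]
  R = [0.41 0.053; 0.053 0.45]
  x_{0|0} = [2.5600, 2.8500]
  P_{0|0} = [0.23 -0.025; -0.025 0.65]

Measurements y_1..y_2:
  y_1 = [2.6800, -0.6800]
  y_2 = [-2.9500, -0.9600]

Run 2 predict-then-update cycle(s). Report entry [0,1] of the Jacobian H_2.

H_jac[0,1] = 0.0000

step 1: x^-=[3.1015, 2.8500]  P^-=[0.3840 0.0965; 0.0965 0.7100]  H_jac=[-0.9992 0.0000; 0.0000 -0.2875]  S=[0.7933 0.0807; 0.0807 0.5087]  K=[-0.4859 0.0226; -0.0820 -0.3882]  nu=[2.6399, 0.2778]  x^+=[1.8251, 2.5256]  P^+=[0.1982 0.0543; 0.0543 0.6228]
step 2: x^-=[2.3049, 2.5256]  P^-=[0.3813 0.1706; 0.1706 0.6828]  H_jac=[-0.6699 0.0000; 0.0000 -0.5778]  S=[0.5811 0.1190; 0.1190 0.6780]  K=[-0.4251 -0.0708; -0.0804 -0.5678]  nu=[-3.6924, -0.1438]  x^+=[3.8846, 2.9039]  P^+=[0.2657 0.0941; 0.0941 0.4496]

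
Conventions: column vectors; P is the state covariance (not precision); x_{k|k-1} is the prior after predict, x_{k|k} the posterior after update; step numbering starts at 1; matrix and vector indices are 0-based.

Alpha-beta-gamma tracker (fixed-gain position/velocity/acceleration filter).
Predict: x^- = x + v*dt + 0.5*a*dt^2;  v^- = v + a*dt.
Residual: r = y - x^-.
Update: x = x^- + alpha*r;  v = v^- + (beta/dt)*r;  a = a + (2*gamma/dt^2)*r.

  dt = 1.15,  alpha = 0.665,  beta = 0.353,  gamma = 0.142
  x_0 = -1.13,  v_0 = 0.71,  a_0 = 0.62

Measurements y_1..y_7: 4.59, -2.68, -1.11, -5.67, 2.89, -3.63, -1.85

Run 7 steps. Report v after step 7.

step 1: x_pred=0.0965  r=4.4935  x^+=3.0847  v^+=2.8023  a^+=1.5850
step 2: x_pred=7.3554  r=-10.0354  x^+=0.6819  v^+=1.5446  a^+=-0.5701
step 3: x_pred=2.0812  r=-3.1912  x^+=-0.0410  v^+=-0.0906  a^+=-1.2554
step 4: x_pred=-0.9752  r=-4.6948  x^+=-4.0972  v^+=-2.9753  a^+=-2.2636
step 5: x_pred=-9.0157  r=11.9057  x^+=-1.0984  v^+=-1.9239  a^+=0.2931
step 6: x_pred=-3.1171  r=-0.5129  x^+=-3.4582  v^+=-1.7443  a^+=0.1830
step 7: x_pred=-5.3431  r=3.4931  x^+=-3.0202  v^+=-0.4616  a^+=0.9331

v_post = -0.4616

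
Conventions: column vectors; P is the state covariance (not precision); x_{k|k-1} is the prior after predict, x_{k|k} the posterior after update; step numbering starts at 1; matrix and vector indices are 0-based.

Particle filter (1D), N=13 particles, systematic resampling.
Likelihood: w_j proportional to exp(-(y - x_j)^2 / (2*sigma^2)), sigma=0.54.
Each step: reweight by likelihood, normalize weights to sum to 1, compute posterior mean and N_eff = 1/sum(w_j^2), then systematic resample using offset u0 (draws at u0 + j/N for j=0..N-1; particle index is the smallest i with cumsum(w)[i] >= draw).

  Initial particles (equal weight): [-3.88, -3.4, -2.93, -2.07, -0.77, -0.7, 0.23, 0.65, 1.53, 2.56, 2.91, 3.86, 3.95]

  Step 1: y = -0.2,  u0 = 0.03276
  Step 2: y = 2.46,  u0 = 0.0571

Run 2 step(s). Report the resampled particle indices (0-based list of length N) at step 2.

step 1: w=[0.0000, 0.0000, 0.0000, 0.0011, 0.2545, 0.2894, 0.3236, 0.1287, 0.0026, 0.0000, 0.0000, 0.0000, 0.0000]  mean=-0.2388  Neff=3.7059  idx=[4, 4, 4, 5, 5, 5, 5, 6, 6, 6, 6, 7, 7]
step 2: w=[0.0000, 0.0000, 0.0000, 0.0000, 0.0000, 0.0000, 0.0000, 0.0246, 0.0246, 0.0246, 0.0246, 0.4508, 0.4508]  mean=0.6087  Neff=2.4454  idx=[9, 11, 11, 11, 11, 11, 11, 12, 12, 12, 12, 12, 12]

resampled_idx = [9, 11, 11, 11, 11, 11, 11, 12, 12, 12, 12, 12, 12]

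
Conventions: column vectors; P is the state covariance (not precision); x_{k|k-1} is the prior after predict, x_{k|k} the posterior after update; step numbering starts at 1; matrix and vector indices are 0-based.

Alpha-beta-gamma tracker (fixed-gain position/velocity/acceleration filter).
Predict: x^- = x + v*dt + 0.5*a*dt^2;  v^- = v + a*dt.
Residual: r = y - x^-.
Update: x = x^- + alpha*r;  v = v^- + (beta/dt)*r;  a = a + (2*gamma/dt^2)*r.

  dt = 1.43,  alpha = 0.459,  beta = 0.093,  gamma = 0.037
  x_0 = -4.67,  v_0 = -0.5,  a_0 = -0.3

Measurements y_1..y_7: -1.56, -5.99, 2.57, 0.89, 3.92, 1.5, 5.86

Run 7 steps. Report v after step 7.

v_post = 2.0316

step 1: x_pred=-5.6917  r=4.1317  x^+=-3.7953  v^+=-0.6603  a^+=-0.1505
step 2: x_pred=-4.8933  r=-1.0967  x^+=-5.3967  v^+=-0.9468  a^+=-0.1902
step 3: x_pred=-6.9451  r=9.5151  x^+=-2.5777  v^+=-0.5999  a^+=0.1542
step 4: x_pred=-3.2779  r=4.1679  x^+=-1.3649  v^+=-0.1084  a^+=0.3050
step 5: x_pred=-1.2081  r=5.1281  x^+=1.1457  v^+=0.6612  a^+=0.4906
step 6: x_pred=2.5928  r=-1.0928  x^+=2.0912  v^+=1.2916  a^+=0.4510
step 7: x_pred=4.3994  r=1.4606  x^+=5.0698  v^+=2.0316  a^+=0.5039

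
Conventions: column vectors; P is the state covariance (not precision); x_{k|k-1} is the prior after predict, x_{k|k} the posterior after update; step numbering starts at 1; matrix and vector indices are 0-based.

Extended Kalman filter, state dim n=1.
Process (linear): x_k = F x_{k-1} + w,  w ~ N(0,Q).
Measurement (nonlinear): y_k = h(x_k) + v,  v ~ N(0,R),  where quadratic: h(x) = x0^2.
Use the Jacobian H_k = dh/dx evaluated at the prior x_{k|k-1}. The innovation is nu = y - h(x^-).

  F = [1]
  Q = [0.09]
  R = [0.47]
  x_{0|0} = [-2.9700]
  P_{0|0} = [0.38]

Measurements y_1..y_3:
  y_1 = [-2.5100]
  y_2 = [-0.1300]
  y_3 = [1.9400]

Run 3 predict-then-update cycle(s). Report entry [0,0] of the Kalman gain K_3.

step 1: x^-=[-2.9700]  P^-=[0.4700]  H_jac=[-5.9400]  S=[17.0533]  K=[-0.1637]  nu=[-11.3309]  x^+=[-1.1150]  P^+=[0.0130]
step 2: x^-=[-1.1150]  P^-=[0.1030]  H_jac=[-2.2300]  S=[0.9820]  K=[-0.2338]  nu=[-1.3733]  x^+=[-0.7939]  P^+=[0.0493]
step 3: x^-=[-0.7939]  P^-=[0.1393]  H_jac=[-1.5879]  S=[0.8212]  K=[-0.2693]  nu=[1.3096]  x^+=[-1.1467]  P^+=[0.0797]

K[0,0] = -0.2693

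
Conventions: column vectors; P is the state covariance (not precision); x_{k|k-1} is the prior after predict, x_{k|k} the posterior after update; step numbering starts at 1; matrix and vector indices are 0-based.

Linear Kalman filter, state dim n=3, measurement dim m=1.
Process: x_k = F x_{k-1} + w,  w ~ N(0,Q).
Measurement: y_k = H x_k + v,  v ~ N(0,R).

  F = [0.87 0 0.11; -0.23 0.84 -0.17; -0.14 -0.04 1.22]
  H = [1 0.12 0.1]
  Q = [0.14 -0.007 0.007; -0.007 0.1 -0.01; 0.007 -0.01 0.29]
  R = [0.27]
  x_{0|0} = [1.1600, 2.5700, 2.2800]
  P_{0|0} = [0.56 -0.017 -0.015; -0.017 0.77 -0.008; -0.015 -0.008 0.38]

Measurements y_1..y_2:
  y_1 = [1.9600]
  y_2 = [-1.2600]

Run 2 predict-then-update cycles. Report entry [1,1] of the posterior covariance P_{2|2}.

P_post[1,1] = 0.6684

step 1: x^-=[1.2600, 1.5044, 2.5164]  P^-=[0.5656 -0.1367 -0.0253; -0.1367 0.6916 -0.0992; -0.0253 -0.0992 0.8735]  S=[0.8140]  K=[0.6715; -0.0782; 0.0616]  nu=[0.2678]  x^+=[1.4399, 1.4835, 2.5329]  P^+=[0.1985 -0.0940 -0.0590; -0.0940 0.6866 -0.0953; -0.0590 -0.0953 0.8704]
step 2: x^-=[1.5313, 0.4843, 2.8292]  P^-=[0.2895 -0.1303 0.0416; -0.1303 0.6791 -0.2802; 0.0416 -0.2802 1.6189]  S=[0.5558]  K=[0.5002; -0.1382; 0.3057]  nu=[-3.1323]  x^+=[-0.0355, 0.9172, 1.8716]  P^+=[0.1504 -0.0919 -0.0433; -0.0919 0.6684 -0.2567; -0.0433 -0.2567 1.5670]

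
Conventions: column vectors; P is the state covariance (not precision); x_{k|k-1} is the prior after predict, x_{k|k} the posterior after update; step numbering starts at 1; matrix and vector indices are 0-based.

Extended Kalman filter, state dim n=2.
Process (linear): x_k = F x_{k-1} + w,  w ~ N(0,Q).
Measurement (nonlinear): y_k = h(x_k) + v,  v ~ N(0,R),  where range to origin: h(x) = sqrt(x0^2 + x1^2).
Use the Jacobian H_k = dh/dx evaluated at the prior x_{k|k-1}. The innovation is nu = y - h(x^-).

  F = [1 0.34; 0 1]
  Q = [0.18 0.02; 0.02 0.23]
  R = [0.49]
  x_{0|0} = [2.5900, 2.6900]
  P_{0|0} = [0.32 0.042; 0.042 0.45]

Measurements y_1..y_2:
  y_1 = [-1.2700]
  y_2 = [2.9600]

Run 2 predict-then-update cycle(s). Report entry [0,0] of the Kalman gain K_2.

step 1: x^-=[3.5046, 2.6900]  P^-=[0.5806 0.2150; 0.2150 0.6800]  H_jac=[0.7933 0.6089]  S=[1.3151]  K=[0.4497; 0.4445]  nu=[-5.6880]  x^+=[0.9465, 0.1616]  P^+=[0.3146 -0.0479; -0.0479 0.4201]
step 2: x^-=[1.0015, 0.1616]  P^-=[0.5106 0.1149; 0.1149 0.6501]  H_jac=[0.9872 0.1593]  S=[1.0403]  K=[0.5021; 0.2087]  nu=[1.9456]  x^+=[1.9784, 0.5676]  P^+=[0.2483 0.0059; 0.0059 0.6049]

K[0,0] = 0.5021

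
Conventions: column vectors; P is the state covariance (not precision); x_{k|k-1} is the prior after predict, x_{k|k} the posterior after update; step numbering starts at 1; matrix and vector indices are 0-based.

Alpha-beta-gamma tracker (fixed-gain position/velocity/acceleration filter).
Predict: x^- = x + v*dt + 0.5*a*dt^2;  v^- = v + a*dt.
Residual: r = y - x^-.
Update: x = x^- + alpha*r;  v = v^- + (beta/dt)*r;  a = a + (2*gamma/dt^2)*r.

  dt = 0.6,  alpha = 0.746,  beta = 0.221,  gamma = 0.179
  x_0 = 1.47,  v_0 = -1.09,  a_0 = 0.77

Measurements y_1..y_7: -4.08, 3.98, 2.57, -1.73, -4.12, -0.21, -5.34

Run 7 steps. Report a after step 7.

step 1: x_pred=0.9546  r=-5.0346  x^+=-2.8012  v^+=-2.4824  a^+=-4.2366
step 2: x_pred=-5.0533  r=9.0333  x^+=1.6856  v^+=-1.6971  a^+=4.7464
step 3: x_pred=1.5216  r=1.0484  x^+=2.3037  v^+=1.5369  a^+=5.7890
step 4: x_pred=4.2679  r=-5.9979  x^+=-0.2065  v^+=2.8011  a^+=-0.1755
step 5: x_pred=1.4425  r=-5.5625  x^+=-2.7071  v^+=0.6469  a^+=-5.7071
step 6: x_pred=-3.3463  r=3.1363  x^+=-1.0066  v^+=-1.6222  a^+=-2.5883
step 7: x_pred=-2.4458  r=-2.8942  x^+=-4.6049  v^+=-4.2412  a^+=-5.4664

a_post = -5.4664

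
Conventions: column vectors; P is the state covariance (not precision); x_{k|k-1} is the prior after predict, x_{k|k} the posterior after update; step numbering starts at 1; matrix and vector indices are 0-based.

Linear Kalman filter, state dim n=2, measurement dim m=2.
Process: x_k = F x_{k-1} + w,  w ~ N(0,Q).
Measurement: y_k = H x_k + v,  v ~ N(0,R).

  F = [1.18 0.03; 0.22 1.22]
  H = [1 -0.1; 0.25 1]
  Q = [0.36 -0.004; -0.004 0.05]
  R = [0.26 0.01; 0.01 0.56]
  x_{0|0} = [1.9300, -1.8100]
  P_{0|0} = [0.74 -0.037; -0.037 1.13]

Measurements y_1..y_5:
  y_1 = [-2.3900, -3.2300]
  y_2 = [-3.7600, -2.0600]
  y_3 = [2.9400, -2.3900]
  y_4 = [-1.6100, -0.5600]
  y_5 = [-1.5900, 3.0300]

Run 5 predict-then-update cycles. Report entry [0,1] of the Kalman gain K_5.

K[0,1] = 0.0882

step 1: x^-=[2.2231, -1.7836]  P^-=[1.3888 0.1760; 0.1760 1.7478]  S=[1.6311 0.3540; 0.3540 2.4826]  K=[0.8203 0.0938; -0.1609 0.7447]  nu=[-4.7915, -2.0022]  x^+=[-1.8952, -2.5037]  P^+=[0.2149 0.0070; 0.0070 0.4137]
step 2: x^-=[-2.3114, -3.4714]  P^-=[0.6601 0.0770; 0.0770 0.6799]  S=[0.9115 0.1821; 0.1821 1.3196]  K=[0.6984 0.0870; -0.0987 0.5434]  nu=[-1.7958, 1.9893]  x^+=[-3.3923, -2.2133]  P^+=[0.1834 0.0099; 0.0099 0.3009]
step 3: x^-=[-4.0694, -3.4465]  P^-=[0.6164 0.0689; 0.0689 0.5120]  S=[0.8677 0.1801; 0.1801 1.1449]  K=[0.6843 0.0871; -0.0781 0.4745]  nu=[6.6647, 2.0739]  x^+=[0.6721, -2.9828]  P^+=[0.1799 0.0107; 0.0107 0.2623]
step 4: x^-=[0.7036, -3.4912]  P^-=[0.6114 0.0677; 0.0677 0.4548]  S=[0.8624 0.1834; 0.1834 1.0869]  K=[0.6824 0.0878; -0.0690 0.4457]  nu=[-2.6628, 2.7552]  x^+=[-0.8716, -2.0796]  P^+=[0.1794 0.0111; 0.0111 0.2461]
step 5: x^-=[-1.0909, -2.7289]  P^-=[0.6108 0.0677; 0.0677 0.4309]  S=[0.8616 0.1856; 0.1856 1.0630]  K=[0.6821 0.0882; -0.0647 0.4326]  nu=[-0.7720, 6.0316]  x^+=[-1.0853, -0.0695]  P^+=[0.1794 0.0114; 0.0114 0.2388]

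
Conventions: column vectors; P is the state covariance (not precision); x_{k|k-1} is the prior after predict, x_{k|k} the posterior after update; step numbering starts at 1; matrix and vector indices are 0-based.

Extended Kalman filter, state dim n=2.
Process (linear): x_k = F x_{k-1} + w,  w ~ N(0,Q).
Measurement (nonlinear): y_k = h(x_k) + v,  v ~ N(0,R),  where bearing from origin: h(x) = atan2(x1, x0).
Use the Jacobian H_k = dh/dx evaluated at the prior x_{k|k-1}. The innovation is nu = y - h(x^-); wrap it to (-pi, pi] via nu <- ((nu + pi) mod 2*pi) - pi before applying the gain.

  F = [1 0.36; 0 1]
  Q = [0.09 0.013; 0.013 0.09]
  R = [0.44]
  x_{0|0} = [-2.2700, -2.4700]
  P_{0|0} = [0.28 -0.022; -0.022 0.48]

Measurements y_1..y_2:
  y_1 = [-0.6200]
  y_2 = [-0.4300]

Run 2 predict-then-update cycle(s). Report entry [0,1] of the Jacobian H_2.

step 1: x^-=[-3.1592, -2.4700]  P^-=[0.4164 0.1638; 0.1638 0.5700]  H_jac=[0.1536 -0.1965]  S=[0.4619]  K=[0.0688; -0.1879]  nu=[1.8580]  x^+=[-3.0314, -2.8192]  P^+=[0.4142 0.1698; 0.1698 0.5537]
step 2: x^-=[-4.0463, -2.8192]  P^-=[0.6982 0.3821; 0.3821 0.6437]  H_jac=[0.1159 -0.1664]  S=[0.4525]  K=[0.0384; -0.1388]  nu=[2.1031]  x^+=[-3.9656, -3.1111]  P^+=[0.6975 0.3845; 0.3845 0.6350]

H_jac[0,1] = -0.1664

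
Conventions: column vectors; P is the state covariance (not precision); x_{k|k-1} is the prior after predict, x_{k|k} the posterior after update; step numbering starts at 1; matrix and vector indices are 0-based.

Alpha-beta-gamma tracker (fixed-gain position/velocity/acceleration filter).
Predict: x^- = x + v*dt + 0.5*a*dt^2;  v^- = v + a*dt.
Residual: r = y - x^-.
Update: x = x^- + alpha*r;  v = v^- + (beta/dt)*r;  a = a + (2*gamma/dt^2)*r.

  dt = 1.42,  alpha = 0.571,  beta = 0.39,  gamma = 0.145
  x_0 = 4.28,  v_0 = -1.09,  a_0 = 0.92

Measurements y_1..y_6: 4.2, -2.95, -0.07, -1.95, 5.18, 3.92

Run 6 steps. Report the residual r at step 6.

resid = 0.2293

step 1: x_pred=3.6597  r=0.5403  x^+=3.9682  v^+=0.3648  a^+=0.9977
step 2: x_pred=5.4921  r=-8.4421  x^+=0.6717  v^+=-0.5371  a^+=-0.2164
step 3: x_pred=-0.3092  r=0.2392  x^+=-0.1726  v^+=-0.7787  a^+=-0.1820
step 4: x_pred=-1.4620  r=-0.4880  x^+=-1.7406  v^+=-1.1713  a^+=-0.2522
step 5: x_pred=-3.6581  r=8.8381  x^+=1.3884  v^+=0.8979  a^+=1.0189
step 6: x_pred=3.6907  r=0.2293  x^+=3.8216  v^+=2.4077  a^+=1.0519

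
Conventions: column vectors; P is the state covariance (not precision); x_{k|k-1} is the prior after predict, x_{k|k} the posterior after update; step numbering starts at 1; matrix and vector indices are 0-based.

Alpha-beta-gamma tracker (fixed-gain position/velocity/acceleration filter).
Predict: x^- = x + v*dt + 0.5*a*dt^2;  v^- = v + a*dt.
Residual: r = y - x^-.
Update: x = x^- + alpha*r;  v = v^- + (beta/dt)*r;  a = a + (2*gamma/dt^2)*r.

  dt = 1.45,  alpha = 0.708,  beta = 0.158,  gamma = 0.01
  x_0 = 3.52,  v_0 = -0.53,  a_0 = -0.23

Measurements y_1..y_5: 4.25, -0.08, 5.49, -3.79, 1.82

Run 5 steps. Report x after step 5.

x_post = -0.1315

step 1: x_pred=2.5097  r=1.7403  x^+=3.7418  v^+=-0.6739  a^+=-0.2134
step 2: x_pred=2.5403  r=-2.6203  x^+=0.6851  v^+=-1.2689  a^+=-0.2384
step 3: x_pred=-1.4053  r=6.8953  x^+=3.4766  v^+=-0.8632  a^+=-0.1728
step 4: x_pred=2.0433  r=-5.8333  x^+=-2.0867  v^+=-1.7493  a^+=-0.2283
step 5: x_pred=-4.8632  r=6.6832  x^+=-0.1315  v^+=-1.3521  a^+=-0.1647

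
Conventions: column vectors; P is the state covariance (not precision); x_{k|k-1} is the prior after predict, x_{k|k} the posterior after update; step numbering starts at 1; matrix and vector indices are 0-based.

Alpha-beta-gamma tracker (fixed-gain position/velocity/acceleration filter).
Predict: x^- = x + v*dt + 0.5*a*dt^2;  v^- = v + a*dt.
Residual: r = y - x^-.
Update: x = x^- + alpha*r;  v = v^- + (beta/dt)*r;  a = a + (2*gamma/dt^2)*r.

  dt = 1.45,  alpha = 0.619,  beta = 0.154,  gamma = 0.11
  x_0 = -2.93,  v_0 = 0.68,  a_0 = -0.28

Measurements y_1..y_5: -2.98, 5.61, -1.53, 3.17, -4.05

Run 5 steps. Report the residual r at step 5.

step 1: x_pred=-2.2384  r=-0.7416  x^+=-2.6974  v^+=0.1952  a^+=-0.3576
step 2: x_pred=-2.7903  r=8.4003  x^+=2.4095  v^+=0.5689  a^+=0.5214
step 3: x_pred=3.7825  r=-5.3125  x^+=0.4940  v^+=0.7607  a^+=-0.0345
step 4: x_pred=1.5607  r=1.6093  x^+=2.5569  v^+=0.8815  a^+=0.1339
step 5: x_pred=3.9758  r=-8.0258  x^+=-0.9922  v^+=0.2233  a^+=-0.7059

resid = -8.0258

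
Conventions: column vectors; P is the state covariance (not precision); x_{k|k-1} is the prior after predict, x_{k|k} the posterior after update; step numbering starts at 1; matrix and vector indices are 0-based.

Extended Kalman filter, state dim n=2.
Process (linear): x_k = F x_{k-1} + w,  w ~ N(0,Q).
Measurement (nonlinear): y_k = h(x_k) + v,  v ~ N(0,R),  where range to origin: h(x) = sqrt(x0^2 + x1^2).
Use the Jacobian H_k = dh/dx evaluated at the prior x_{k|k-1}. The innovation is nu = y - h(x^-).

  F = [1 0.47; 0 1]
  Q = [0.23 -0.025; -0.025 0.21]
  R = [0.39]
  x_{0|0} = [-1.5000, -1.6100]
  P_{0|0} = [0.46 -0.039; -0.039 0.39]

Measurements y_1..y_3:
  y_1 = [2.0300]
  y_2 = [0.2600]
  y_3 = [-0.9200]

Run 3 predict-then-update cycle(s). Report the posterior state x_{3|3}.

step 1: x^-=[-2.2567, -1.6100]  P^-=[0.7395 0.1193; 0.1193 0.6000]  H_jac=[-0.8141 -0.5808]  S=[1.1952]  K=[-0.5616; -0.3728]  nu=[-0.7421]  x^+=[-1.8399, -1.3333]  P^+=[0.3625 -0.1310; -0.1310 0.4339]
step 2: x^-=[-2.4666, -1.3333]  P^-=[0.5652 0.0480; 0.0480 0.6439]  H_jac=[-0.8797 -0.4755]  S=[1.0132]  K=[-0.5133; -0.3439]  nu=[-2.5439]  x^+=[-1.1608, -0.4586]  P^+=[0.2983 -0.1309; -0.1309 0.5241]
step 3: x^-=[-1.3763, -0.4586]  P^-=[0.5211 0.0905; 0.0905 0.7341]  H_jac=[-0.9487 -0.3161]  S=[0.9866]  K=[-0.5300; -0.3222]  nu=[-2.3707]  x^+=[-0.1198, 0.3052]  P^+=[0.2439 -0.0780; -0.0780 0.6317]

x_post = [-0.1198, 0.3052]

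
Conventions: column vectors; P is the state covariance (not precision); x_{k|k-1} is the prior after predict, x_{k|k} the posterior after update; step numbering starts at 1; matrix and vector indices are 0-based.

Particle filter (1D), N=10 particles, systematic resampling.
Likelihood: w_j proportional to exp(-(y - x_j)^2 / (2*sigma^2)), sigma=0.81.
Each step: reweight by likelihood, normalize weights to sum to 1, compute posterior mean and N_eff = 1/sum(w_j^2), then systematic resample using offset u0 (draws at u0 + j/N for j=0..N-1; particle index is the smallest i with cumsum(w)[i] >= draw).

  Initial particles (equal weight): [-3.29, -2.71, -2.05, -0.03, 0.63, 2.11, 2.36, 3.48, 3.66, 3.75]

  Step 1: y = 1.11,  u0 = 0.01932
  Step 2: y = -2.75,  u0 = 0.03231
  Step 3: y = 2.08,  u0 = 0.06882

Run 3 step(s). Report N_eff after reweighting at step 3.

step 1: w=[0.0000, 0.0000, 0.0002, 0.1850, 0.4179, 0.2325, 0.1514, 0.0069, 0.0035, 0.0025]  mean=1.1512  Neff=3.4971  idx=[3, 3, 4, 4, 4, 4, 5, 5, 5, 6]
step 2: w=[0.4574, 0.4574, 0.0213, 0.0213, 0.0213, 0.0213, 0.0000, 0.0000, 0.0000, 0.0000]  mean=0.0262  Neff=2.3791  idx=[0, 0, 0, 0, 0, 1, 1, 1, 1, 2]
step 3: w=[0.0667, 0.0667, 0.0667, 0.0667, 0.0667, 0.0667, 0.0667, 0.0667, 0.0667, 0.3997]  mean=0.2338  Neff=5.0047  idx=[1, 2, 4, 5, 7, 8, 9, 9, 9, 9]

N_eff = 5.0047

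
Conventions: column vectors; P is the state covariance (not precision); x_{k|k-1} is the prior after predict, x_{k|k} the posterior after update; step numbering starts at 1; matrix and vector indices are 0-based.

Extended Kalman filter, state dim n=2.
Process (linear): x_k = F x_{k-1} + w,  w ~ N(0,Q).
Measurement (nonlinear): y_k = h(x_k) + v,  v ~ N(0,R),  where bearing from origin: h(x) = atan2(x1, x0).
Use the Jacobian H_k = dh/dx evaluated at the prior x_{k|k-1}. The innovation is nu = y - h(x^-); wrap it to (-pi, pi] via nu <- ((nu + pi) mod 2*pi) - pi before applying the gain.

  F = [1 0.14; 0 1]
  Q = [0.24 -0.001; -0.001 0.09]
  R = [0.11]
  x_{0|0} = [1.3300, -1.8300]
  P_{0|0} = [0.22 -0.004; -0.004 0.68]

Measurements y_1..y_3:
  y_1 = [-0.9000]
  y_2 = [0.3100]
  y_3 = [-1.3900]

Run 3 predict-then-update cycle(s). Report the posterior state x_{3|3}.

step 1: x^-=[1.0738, -1.8300]  P^-=[0.4722 0.0902; 0.0902 0.7700]  H_jac=[0.4065 0.2385]  S=[0.2493]  K=[0.8562; 0.8837]  nu=[0.1402]  x^+=[1.1938, -1.7061]  P^+=[0.2894 -0.0984; -0.0984 0.5753]
step 2: x^-=[0.9549, -1.7061]  P^-=[0.5132 -0.0189; -0.0189 0.6653]  H_jac=[0.4463 0.2498]  S=[0.2495]  K=[0.8990; 0.6323]  nu=[1.3705]  x^+=[2.1870, -0.8396]  P^+=[0.3115 -0.1607; -0.1607 0.5656]
step 3: x^-=[2.0694, -0.8396]  P^-=[0.5176 -0.0825; -0.0825 0.6556]  H_jac=[0.1683 0.4149]  S=[0.2260]  K=[0.2340; 1.1421]  nu=[-1.0046]  x^+=[1.8344, -1.9869]  P^+=[0.5052 -0.1429; -0.1429 0.3608]

x_post = [1.8344, -1.9869]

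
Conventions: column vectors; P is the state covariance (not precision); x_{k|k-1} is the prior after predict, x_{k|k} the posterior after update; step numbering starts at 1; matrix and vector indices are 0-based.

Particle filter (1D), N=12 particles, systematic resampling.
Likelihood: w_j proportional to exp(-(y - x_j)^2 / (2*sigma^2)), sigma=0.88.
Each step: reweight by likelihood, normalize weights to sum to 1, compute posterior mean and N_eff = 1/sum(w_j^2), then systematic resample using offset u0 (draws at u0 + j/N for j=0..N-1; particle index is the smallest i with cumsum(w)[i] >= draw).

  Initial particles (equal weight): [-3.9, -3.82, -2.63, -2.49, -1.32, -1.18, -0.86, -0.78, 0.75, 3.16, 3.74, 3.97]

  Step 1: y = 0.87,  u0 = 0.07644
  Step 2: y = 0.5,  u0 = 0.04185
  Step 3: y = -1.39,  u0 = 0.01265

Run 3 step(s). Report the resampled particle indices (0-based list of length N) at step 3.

step 1: w=[0.0000, 0.0000, 0.0003, 0.0005, 0.0309, 0.0454, 0.0991, 0.1180, 0.6780, 0.0232, 0.0034, 0.0014]  mean=0.3263  Neff=2.0535  idx=[5, 6, 7, 8, 8, 8, 8, 8, 8, 8, 8, 9]
step 2: w=[0.0190, 0.0356, 0.0408, 0.1129, 0.1129, 0.1129, 0.1129, 0.1129, 0.1129, 0.1129, 0.1129, 0.0012]  mean=0.5965  Neff=9.4967  idx=[1, 3, 4, 4, 5, 6, 6, 7, 8, 9, 9, 10]
step 3: w=[0.5933, 0.0370, 0.0370, 0.0370, 0.0370, 0.0370, 0.0370, 0.0370, 0.0370, 0.0370, 0.0370, 0.0370]  mean=-0.2052  Neff=2.7245  idx=[0, 0, 0, 0, 0, 0, 0, 1, 3, 5, 7, 10]

resampled_idx = [0, 0, 0, 0, 0, 0, 0, 1, 3, 5, 7, 10]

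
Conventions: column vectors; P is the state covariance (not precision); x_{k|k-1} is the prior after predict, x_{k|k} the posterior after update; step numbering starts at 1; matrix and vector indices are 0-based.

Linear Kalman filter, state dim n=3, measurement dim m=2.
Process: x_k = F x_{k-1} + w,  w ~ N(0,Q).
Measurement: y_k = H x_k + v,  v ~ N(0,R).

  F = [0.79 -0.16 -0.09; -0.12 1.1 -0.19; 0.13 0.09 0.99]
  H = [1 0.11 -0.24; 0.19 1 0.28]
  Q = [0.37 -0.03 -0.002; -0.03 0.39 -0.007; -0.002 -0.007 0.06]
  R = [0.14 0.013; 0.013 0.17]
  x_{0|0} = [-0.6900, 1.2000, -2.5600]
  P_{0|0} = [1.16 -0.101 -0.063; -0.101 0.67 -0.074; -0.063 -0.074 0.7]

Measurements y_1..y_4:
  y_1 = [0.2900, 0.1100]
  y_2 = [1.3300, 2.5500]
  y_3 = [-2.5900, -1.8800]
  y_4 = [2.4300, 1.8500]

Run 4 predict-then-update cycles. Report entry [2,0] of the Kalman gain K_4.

K[2,0] = -0.1329

step 1: x^-=[-0.5067, 1.8892, -2.5161]  P^-=[1.1491 -0.3218 0.0038; -0.3218 1.2974 -0.1741; 0.0038 -0.1741 0.7393]  S=[1.2840 0.0332; 0.0332 1.3475]  K=[0.8692 -0.0974; -0.1298 0.8845; -0.1509 0.0287]  nu=[-0.0150, -0.9784]  x^+=[-0.4244, 1.0258, -2.5419]  P^+=[0.1719 -0.0868 0.1747; -0.0868 0.2293 -0.2289; 0.1747 -0.2289 0.7093]
step 2: x^-=[-0.2707, 1.6622, -2.4794]  P^-=[0.4794 -0.1603 0.1174; -0.1603 0.8220 -0.4023; 0.1174 -0.4023 0.7621]  S=[0.6029 0.0914; 0.0914 0.7954]  K=[0.7390 -0.1305; -0.0866 0.8635; -0.1529 -0.1918]  nu=[0.8228, 1.6334]  x^+=[0.1242, 3.0015, -2.9185]  P^+=[0.1542 -0.0914 0.1768; -0.0914 0.2381 -0.2679; 0.1768 -0.2679 0.7133]
step 3: x^-=[-0.1195, 3.8413, -2.6031]  P^-=[0.4684 -0.1617 0.1231; -0.1617 0.8502 -0.4447; 0.1231 -0.4447 0.7593]  S=[0.5912 0.1012; 0.1012 0.7993]  K=[0.7363 -0.1412; -0.0856 0.8804; -0.1412 -0.2432]  nu=[-3.5178, -4.9697]  x^+=[-2.0082, -0.2326, -0.8978]  P^+=[0.1529 -0.0920 0.1732; -0.0920 0.2417 -0.2702; 0.1732 -0.2702 0.6933]
step 4: x^-=[-1.4684, 0.1557, -1.1708]  P^-=[0.4681 -0.1625 0.1222; -0.1625 0.8548 -0.4425; 0.1222 -0.4425 0.7383]  S=[0.5899 0.1017; 0.1017 0.8030]  K=[0.7380 -0.1424; -0.0882 0.8829; -0.1329 -0.2479]  nu=[3.6003, 2.3012]  x^+=[0.8610, 1.8697, -2.2198]  P^+=[0.1519 -0.0906 0.1685; -0.0906 0.2401 -0.2640; 0.1685 -0.2640 0.6719]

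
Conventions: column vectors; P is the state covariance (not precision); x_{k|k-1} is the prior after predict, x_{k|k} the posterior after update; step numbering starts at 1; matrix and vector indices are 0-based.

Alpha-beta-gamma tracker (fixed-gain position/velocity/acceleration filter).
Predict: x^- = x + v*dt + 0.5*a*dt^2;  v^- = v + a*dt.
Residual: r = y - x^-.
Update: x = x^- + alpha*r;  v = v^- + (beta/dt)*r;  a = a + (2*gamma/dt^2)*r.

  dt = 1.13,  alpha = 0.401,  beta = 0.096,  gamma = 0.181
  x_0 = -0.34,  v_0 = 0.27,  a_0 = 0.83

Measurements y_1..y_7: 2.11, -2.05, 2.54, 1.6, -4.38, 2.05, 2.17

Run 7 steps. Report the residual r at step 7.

resid = 11.1523

step 1: x_pred=0.4950  r=1.6150  x^+=1.1426  v^+=1.3451  a^+=1.2878
step 2: x_pred=3.4848  r=-5.5348  x^+=1.2654  v^+=2.3302  a^+=-0.2813
step 3: x_pred=3.7189  r=-1.1789  x^+=3.2461  v^+=1.9122  a^+=-0.6155
step 4: x_pred=5.0139  r=-3.4139  x^+=3.6450  v^+=0.9267  a^+=-1.5833
step 5: x_pred=3.6812  r=-8.0612  x^+=0.4487  v^+=-1.5473  a^+=-3.8687
step 6: x_pred=-3.7698  r=5.8198  x^+=-1.4361  v^+=-5.4245  a^+=-2.2188
step 7: x_pred=-8.9823  r=11.1523  x^+=-4.5102  v^+=-6.9843  a^+=0.9429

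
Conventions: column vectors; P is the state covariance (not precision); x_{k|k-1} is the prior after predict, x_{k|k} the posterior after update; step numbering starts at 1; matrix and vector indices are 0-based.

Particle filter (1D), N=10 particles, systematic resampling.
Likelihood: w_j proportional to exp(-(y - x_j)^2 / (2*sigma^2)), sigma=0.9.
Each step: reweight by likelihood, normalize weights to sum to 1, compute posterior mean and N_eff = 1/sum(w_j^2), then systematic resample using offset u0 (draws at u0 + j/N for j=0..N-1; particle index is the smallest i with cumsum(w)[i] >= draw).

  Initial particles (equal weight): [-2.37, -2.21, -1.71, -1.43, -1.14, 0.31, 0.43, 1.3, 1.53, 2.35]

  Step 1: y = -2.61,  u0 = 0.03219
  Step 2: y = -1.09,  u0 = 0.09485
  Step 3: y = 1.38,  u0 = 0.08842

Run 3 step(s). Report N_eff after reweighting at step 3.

N_eff = 4.1392

step 1: w=[0.3042, 0.2855, 0.1912, 0.1334, 0.0830, 0.0016, 0.0010, 0.0000, 0.0000, 0.0000]  mean=-1.9632  Neff=4.2504  idx=[0, 0, 0, 1, 1, 1, 2, 2, 3, 4]
step 2: w=[0.0608, 0.0608, 0.0608, 0.0771, 0.0771, 0.0771, 0.1319, 0.1319, 0.1557, 0.1669]  mean=-1.8073  Neff=8.6360  idx=[1, 3, 4, 5, 6, 7, 8, 8, 9, 9]
step 3: w=[0.0028, 0.0057, 0.0057, 0.0057, 0.0447, 0.0447, 0.1239, 0.1239, 0.3216, 0.3216]  mean=-1.2844  Neff=4.1392  idx=[5, 6, 7, 8, 8, 8, 9, 9, 9, 9]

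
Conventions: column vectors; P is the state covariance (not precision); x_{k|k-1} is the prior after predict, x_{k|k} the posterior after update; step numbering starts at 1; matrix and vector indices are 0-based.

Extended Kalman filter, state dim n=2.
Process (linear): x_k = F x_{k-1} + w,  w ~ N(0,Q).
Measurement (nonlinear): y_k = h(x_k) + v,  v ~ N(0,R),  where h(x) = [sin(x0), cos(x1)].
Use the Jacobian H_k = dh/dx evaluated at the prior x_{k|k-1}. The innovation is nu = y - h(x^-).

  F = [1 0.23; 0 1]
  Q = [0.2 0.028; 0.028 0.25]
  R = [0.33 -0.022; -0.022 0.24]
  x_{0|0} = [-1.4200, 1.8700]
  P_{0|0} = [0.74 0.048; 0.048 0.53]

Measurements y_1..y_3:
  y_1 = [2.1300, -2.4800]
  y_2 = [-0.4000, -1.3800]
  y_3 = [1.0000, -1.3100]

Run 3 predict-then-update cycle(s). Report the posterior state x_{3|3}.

x_post = [2.9222, 2.9984]

step 1: x^-=[-0.9899, 1.8700]  P^-=[0.9901 0.1979; 0.1979 0.7800]  H_jac=[0.5488 0.0000; 0.0000 -0.9556]  S=[0.6282 -0.1258; -0.1258 0.9522]  K=[0.8476 -0.0866; 0.0166 -0.7805]  nu=[2.9660, -2.1852]  x^+=[1.7134, 3.6249]  P^+=[0.5132 0.0413; 0.0413 0.1964]
step 2: x^-=[2.5472, 3.6249]  P^-=[0.7426 0.1145; 0.1145 0.4464]  H_jac=[-0.8285 0.0000; 0.0000 0.4647]  S=[0.8397 -0.0661; -0.0661 0.3364]  K=[-0.7315 0.0144; -0.0654 0.6038]  nu=[-0.9600, -0.4945]  x^+=[3.2423, 3.3891]  P^+=[0.2918 0.0421; 0.0421 0.3149]
step 3: x^-=[4.0218, 3.3891]  P^-=[0.5278 0.1425; 0.1425 0.5649]  H_jac=[-0.6370 0.0000; 0.0000 0.2450]  S=[0.5442 -0.0442; -0.0442 0.2739]  K=[-0.6156 0.0280; -0.1274 0.4847]  nu=[1.7709, -0.3405]  x^+=[2.9222, 2.9984]  P^+=[0.3199 0.0828; 0.0828 0.4863]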